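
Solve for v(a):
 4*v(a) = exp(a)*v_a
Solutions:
 v(a) = C1*exp(-4*exp(-a))


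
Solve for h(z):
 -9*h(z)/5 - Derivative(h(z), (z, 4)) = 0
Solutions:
 h(z) = (C1*sin(5^(3/4)*sqrt(6)*z/10) + C2*cos(5^(3/4)*sqrt(6)*z/10))*exp(-5^(3/4)*sqrt(6)*z/10) + (C3*sin(5^(3/4)*sqrt(6)*z/10) + C4*cos(5^(3/4)*sqrt(6)*z/10))*exp(5^(3/4)*sqrt(6)*z/10)


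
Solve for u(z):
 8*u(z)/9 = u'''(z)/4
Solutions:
 u(z) = C3*exp(2*2^(2/3)*3^(1/3)*z/3) + (C1*sin(2^(2/3)*3^(5/6)*z/3) + C2*cos(2^(2/3)*3^(5/6)*z/3))*exp(-2^(2/3)*3^(1/3)*z/3)


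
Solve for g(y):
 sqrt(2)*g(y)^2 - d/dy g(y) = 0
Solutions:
 g(y) = -1/(C1 + sqrt(2)*y)


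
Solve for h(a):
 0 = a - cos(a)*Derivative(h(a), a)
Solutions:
 h(a) = C1 + Integral(a/cos(a), a)


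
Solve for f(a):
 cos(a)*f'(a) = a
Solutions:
 f(a) = C1 + Integral(a/cos(a), a)


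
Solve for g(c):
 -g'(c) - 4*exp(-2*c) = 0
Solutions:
 g(c) = C1 + 2*exp(-2*c)


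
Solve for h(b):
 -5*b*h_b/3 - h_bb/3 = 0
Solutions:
 h(b) = C1 + C2*erf(sqrt(10)*b/2)


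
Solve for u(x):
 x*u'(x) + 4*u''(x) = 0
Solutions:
 u(x) = C1 + C2*erf(sqrt(2)*x/4)


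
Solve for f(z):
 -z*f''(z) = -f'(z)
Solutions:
 f(z) = C1 + C2*z^2


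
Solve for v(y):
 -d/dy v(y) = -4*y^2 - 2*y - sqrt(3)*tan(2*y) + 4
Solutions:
 v(y) = C1 + 4*y^3/3 + y^2 - 4*y - sqrt(3)*log(cos(2*y))/2


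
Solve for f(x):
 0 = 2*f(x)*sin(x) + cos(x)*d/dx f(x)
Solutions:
 f(x) = C1*cos(x)^2


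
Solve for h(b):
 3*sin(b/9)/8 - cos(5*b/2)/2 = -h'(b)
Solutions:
 h(b) = C1 + sin(5*b/2)/5 + 27*cos(b/9)/8


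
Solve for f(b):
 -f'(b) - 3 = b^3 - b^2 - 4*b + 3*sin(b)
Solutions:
 f(b) = C1 - b^4/4 + b^3/3 + 2*b^2 - 3*b + 3*cos(b)


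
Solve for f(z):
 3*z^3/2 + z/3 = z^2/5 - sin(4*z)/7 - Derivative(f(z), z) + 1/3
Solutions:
 f(z) = C1 - 3*z^4/8 + z^3/15 - z^2/6 + z/3 + cos(4*z)/28


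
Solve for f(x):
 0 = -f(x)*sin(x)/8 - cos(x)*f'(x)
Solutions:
 f(x) = C1*cos(x)^(1/8)


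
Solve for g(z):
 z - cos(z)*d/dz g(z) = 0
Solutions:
 g(z) = C1 + Integral(z/cos(z), z)


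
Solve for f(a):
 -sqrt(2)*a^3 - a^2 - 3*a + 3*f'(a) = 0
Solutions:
 f(a) = C1 + sqrt(2)*a^4/12 + a^3/9 + a^2/2


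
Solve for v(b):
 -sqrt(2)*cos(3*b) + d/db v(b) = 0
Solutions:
 v(b) = C1 + sqrt(2)*sin(3*b)/3


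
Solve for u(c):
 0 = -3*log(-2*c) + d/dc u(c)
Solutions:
 u(c) = C1 + 3*c*log(-c) + 3*c*(-1 + log(2))


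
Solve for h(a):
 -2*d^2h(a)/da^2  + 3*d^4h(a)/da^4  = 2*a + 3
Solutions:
 h(a) = C1 + C2*a + C3*exp(-sqrt(6)*a/3) + C4*exp(sqrt(6)*a/3) - a^3/6 - 3*a^2/4


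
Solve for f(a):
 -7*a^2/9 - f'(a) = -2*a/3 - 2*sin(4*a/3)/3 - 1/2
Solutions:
 f(a) = C1 - 7*a^3/27 + a^2/3 + a/2 - cos(4*a/3)/2


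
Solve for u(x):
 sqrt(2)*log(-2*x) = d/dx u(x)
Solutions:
 u(x) = C1 + sqrt(2)*x*log(-x) + sqrt(2)*x*(-1 + log(2))


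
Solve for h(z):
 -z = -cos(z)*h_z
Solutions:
 h(z) = C1 + Integral(z/cos(z), z)


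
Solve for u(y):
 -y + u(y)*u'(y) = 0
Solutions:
 u(y) = -sqrt(C1 + y^2)
 u(y) = sqrt(C1 + y^2)


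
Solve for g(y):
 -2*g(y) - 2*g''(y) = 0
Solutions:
 g(y) = C1*sin(y) + C2*cos(y)


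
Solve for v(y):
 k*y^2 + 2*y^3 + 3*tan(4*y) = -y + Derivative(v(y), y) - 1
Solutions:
 v(y) = C1 + k*y^3/3 + y^4/2 + y^2/2 + y - 3*log(cos(4*y))/4


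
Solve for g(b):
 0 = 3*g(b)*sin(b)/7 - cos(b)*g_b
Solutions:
 g(b) = C1/cos(b)^(3/7)


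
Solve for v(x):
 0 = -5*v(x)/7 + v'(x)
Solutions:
 v(x) = C1*exp(5*x/7)


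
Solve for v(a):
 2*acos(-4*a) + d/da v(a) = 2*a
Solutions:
 v(a) = C1 + a^2 - 2*a*acos(-4*a) - sqrt(1 - 16*a^2)/2


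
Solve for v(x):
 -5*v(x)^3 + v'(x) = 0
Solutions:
 v(x) = -sqrt(2)*sqrt(-1/(C1 + 5*x))/2
 v(x) = sqrt(2)*sqrt(-1/(C1 + 5*x))/2


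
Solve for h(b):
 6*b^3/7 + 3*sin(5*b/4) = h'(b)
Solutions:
 h(b) = C1 + 3*b^4/14 - 12*cos(5*b/4)/5


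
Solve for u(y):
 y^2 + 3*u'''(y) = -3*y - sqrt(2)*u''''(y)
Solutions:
 u(y) = C1 + C2*y + C3*y^2 + C4*exp(-3*sqrt(2)*y/2) - y^5/180 + y^4*(-9 + 2*sqrt(2))/216 + y^3*(-4 + 9*sqrt(2))/162


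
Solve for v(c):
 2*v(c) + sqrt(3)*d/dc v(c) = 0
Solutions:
 v(c) = C1*exp(-2*sqrt(3)*c/3)


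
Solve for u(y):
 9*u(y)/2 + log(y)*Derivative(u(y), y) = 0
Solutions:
 u(y) = C1*exp(-9*li(y)/2)


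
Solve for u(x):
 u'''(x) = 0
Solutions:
 u(x) = C1 + C2*x + C3*x^2


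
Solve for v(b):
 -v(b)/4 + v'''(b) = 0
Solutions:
 v(b) = C3*exp(2^(1/3)*b/2) + (C1*sin(2^(1/3)*sqrt(3)*b/4) + C2*cos(2^(1/3)*sqrt(3)*b/4))*exp(-2^(1/3)*b/4)


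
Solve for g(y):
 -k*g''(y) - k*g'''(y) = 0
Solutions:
 g(y) = C1 + C2*y + C3*exp(-y)


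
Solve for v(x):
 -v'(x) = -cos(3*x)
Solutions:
 v(x) = C1 + sin(3*x)/3


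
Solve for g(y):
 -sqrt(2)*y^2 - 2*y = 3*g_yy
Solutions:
 g(y) = C1 + C2*y - sqrt(2)*y^4/36 - y^3/9


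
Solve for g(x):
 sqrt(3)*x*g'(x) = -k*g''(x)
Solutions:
 g(x) = C1 + C2*sqrt(k)*erf(sqrt(2)*3^(1/4)*x*sqrt(1/k)/2)


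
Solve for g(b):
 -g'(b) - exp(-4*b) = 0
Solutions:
 g(b) = C1 + exp(-4*b)/4


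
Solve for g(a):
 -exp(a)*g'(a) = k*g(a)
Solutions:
 g(a) = C1*exp(k*exp(-a))


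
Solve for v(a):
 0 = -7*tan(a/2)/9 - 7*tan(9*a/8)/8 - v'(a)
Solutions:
 v(a) = C1 + 14*log(cos(a/2))/9 + 7*log(cos(9*a/8))/9


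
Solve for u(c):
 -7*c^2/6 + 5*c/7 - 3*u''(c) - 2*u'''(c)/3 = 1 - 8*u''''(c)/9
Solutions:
 u(c) = C1 + C2*c + C3*exp(-3*c/2) + C4*exp(9*c/4) - 7*c^4/216 + 233*c^3/3402 - 3343*c^2/10206


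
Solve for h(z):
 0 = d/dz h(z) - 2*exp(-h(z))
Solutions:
 h(z) = log(C1 + 2*z)


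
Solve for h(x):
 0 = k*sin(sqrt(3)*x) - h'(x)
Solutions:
 h(x) = C1 - sqrt(3)*k*cos(sqrt(3)*x)/3


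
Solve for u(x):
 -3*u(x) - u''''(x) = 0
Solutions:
 u(x) = (C1*sin(sqrt(2)*3^(1/4)*x/2) + C2*cos(sqrt(2)*3^(1/4)*x/2))*exp(-sqrt(2)*3^(1/4)*x/2) + (C3*sin(sqrt(2)*3^(1/4)*x/2) + C4*cos(sqrt(2)*3^(1/4)*x/2))*exp(sqrt(2)*3^(1/4)*x/2)


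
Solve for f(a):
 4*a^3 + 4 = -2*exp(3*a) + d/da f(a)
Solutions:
 f(a) = C1 + a^4 + 4*a + 2*exp(3*a)/3


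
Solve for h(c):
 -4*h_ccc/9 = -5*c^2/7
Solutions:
 h(c) = C1 + C2*c + C3*c^2 + 3*c^5/112


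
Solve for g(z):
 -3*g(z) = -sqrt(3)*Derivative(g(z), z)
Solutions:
 g(z) = C1*exp(sqrt(3)*z)


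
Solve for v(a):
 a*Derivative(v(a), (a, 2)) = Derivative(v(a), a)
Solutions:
 v(a) = C1 + C2*a^2


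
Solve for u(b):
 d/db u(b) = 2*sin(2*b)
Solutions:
 u(b) = C1 - cos(2*b)


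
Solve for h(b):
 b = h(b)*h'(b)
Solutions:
 h(b) = -sqrt(C1 + b^2)
 h(b) = sqrt(C1 + b^2)


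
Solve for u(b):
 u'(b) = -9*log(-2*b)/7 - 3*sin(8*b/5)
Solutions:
 u(b) = C1 - 9*b*log(-b)/7 - 9*b*log(2)/7 + 9*b/7 + 15*cos(8*b/5)/8


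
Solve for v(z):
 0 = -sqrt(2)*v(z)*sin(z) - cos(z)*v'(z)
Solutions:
 v(z) = C1*cos(z)^(sqrt(2))


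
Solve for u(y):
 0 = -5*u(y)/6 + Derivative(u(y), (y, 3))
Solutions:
 u(y) = C3*exp(5^(1/3)*6^(2/3)*y/6) + (C1*sin(2^(2/3)*3^(1/6)*5^(1/3)*y/4) + C2*cos(2^(2/3)*3^(1/6)*5^(1/3)*y/4))*exp(-5^(1/3)*6^(2/3)*y/12)


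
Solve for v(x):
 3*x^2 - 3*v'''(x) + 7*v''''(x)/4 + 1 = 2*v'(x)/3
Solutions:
 v(x) = C1 + C2*exp(x*(-6^(2/3)*(7*sqrt(145) + 97)^(1/3) - 24*6^(1/3)/(7*sqrt(145) + 97)^(1/3) + 24)/42)*sin(2^(1/3)*3^(1/6)*x*(-2^(1/3)*(7*sqrt(145) + 97)^(1/3) + 8*3^(2/3)/(7*sqrt(145) + 97)^(1/3))/14) + C3*exp(x*(-6^(2/3)*(7*sqrt(145) + 97)^(1/3) - 24*6^(1/3)/(7*sqrt(145) + 97)^(1/3) + 24)/42)*cos(2^(1/3)*3^(1/6)*x*(-2^(1/3)*(7*sqrt(145) + 97)^(1/3) + 8*3^(2/3)/(7*sqrt(145) + 97)^(1/3))/14) + C4*exp(x*(24*6^(1/3)/(7*sqrt(145) + 97)^(1/3) + 12 + 6^(2/3)*(7*sqrt(145) + 97)^(1/3))/21) + 3*x^3/2 - 39*x


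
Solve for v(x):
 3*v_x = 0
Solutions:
 v(x) = C1


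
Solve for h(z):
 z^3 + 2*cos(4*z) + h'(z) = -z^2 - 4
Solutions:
 h(z) = C1 - z^4/4 - z^3/3 - 4*z - sin(4*z)/2


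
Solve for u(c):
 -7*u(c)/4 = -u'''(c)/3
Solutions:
 u(c) = C3*exp(42^(1/3)*c/2) + (C1*sin(14^(1/3)*3^(5/6)*c/4) + C2*cos(14^(1/3)*3^(5/6)*c/4))*exp(-42^(1/3)*c/4)


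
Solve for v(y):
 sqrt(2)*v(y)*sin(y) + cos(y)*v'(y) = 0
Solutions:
 v(y) = C1*cos(y)^(sqrt(2))


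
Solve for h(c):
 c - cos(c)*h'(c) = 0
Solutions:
 h(c) = C1 + Integral(c/cos(c), c)


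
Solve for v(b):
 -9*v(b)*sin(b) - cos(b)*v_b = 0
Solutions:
 v(b) = C1*cos(b)^9


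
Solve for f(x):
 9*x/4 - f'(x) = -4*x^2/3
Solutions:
 f(x) = C1 + 4*x^3/9 + 9*x^2/8


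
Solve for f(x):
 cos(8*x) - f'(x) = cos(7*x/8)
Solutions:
 f(x) = C1 - 8*sin(7*x/8)/7 + sin(8*x)/8


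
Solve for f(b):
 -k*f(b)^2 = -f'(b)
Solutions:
 f(b) = -1/(C1 + b*k)


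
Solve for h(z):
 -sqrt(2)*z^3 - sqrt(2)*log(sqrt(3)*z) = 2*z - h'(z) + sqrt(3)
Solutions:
 h(z) = C1 + sqrt(2)*z^4/4 + z^2 + sqrt(2)*z*log(z) - sqrt(2)*z + sqrt(2)*z*log(3)/2 + sqrt(3)*z


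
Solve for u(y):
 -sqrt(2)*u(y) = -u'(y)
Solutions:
 u(y) = C1*exp(sqrt(2)*y)


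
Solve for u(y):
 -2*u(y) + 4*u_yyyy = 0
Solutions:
 u(y) = C1*exp(-2^(3/4)*y/2) + C2*exp(2^(3/4)*y/2) + C3*sin(2^(3/4)*y/2) + C4*cos(2^(3/4)*y/2)


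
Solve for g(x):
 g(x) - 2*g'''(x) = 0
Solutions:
 g(x) = C3*exp(2^(2/3)*x/2) + (C1*sin(2^(2/3)*sqrt(3)*x/4) + C2*cos(2^(2/3)*sqrt(3)*x/4))*exp(-2^(2/3)*x/4)


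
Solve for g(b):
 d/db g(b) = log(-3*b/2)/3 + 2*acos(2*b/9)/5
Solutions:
 g(b) = C1 + b*log(-b)/3 + 2*b*acos(2*b/9)/5 - b/3 - b*log(2)/3 + b*log(3)/3 - sqrt(81 - 4*b^2)/5


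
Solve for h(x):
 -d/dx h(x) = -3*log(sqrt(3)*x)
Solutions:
 h(x) = C1 + 3*x*log(x) - 3*x + 3*x*log(3)/2


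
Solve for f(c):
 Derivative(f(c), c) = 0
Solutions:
 f(c) = C1


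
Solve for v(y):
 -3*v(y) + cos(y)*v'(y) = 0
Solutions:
 v(y) = C1*(sin(y) + 1)^(3/2)/(sin(y) - 1)^(3/2)


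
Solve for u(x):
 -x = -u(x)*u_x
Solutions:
 u(x) = -sqrt(C1 + x^2)
 u(x) = sqrt(C1 + x^2)


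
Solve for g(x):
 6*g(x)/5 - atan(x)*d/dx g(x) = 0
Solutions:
 g(x) = C1*exp(6*Integral(1/atan(x), x)/5)


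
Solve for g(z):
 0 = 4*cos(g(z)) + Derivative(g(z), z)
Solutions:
 g(z) = pi - asin((C1 + exp(8*z))/(C1 - exp(8*z)))
 g(z) = asin((C1 + exp(8*z))/(C1 - exp(8*z)))


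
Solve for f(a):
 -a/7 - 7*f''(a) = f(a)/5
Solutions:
 f(a) = C1*sin(sqrt(35)*a/35) + C2*cos(sqrt(35)*a/35) - 5*a/7


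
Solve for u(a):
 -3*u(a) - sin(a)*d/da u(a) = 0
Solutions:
 u(a) = C1*(cos(a) + 1)^(3/2)/(cos(a) - 1)^(3/2)


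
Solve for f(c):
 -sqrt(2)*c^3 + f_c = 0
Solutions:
 f(c) = C1 + sqrt(2)*c^4/4


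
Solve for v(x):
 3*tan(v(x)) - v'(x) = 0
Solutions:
 v(x) = pi - asin(C1*exp(3*x))
 v(x) = asin(C1*exp(3*x))


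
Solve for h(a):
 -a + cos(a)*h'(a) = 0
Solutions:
 h(a) = C1 + Integral(a/cos(a), a)


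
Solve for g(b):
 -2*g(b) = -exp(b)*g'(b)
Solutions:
 g(b) = C1*exp(-2*exp(-b))


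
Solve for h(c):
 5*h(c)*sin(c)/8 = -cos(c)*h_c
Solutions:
 h(c) = C1*cos(c)^(5/8)


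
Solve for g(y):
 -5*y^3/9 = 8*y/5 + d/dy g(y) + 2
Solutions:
 g(y) = C1 - 5*y^4/36 - 4*y^2/5 - 2*y


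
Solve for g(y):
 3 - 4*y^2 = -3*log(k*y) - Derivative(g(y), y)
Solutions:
 g(y) = C1 + 4*y^3/3 - 3*y*log(k*y)


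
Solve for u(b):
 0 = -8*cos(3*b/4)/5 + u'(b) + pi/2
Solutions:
 u(b) = C1 - pi*b/2 + 32*sin(3*b/4)/15


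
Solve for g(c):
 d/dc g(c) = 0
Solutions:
 g(c) = C1


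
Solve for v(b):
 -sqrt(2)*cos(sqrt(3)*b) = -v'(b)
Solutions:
 v(b) = C1 + sqrt(6)*sin(sqrt(3)*b)/3


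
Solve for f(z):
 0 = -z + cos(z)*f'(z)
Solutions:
 f(z) = C1 + Integral(z/cos(z), z)


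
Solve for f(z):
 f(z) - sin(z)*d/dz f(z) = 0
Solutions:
 f(z) = C1*sqrt(cos(z) - 1)/sqrt(cos(z) + 1)


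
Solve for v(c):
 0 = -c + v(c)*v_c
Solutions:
 v(c) = -sqrt(C1 + c^2)
 v(c) = sqrt(C1 + c^2)


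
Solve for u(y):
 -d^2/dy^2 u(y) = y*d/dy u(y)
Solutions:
 u(y) = C1 + C2*erf(sqrt(2)*y/2)


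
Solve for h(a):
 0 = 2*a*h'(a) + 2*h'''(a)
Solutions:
 h(a) = C1 + Integral(C2*airyai(-a) + C3*airybi(-a), a)


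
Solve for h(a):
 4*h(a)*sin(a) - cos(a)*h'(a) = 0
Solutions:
 h(a) = C1/cos(a)^4


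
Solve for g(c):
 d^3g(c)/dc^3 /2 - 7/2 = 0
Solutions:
 g(c) = C1 + C2*c + C3*c^2 + 7*c^3/6


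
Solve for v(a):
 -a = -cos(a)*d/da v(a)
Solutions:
 v(a) = C1 + Integral(a/cos(a), a)


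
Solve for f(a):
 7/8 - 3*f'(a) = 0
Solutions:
 f(a) = C1 + 7*a/24


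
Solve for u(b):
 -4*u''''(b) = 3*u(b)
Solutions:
 u(b) = (C1*sin(3^(1/4)*b/2) + C2*cos(3^(1/4)*b/2))*exp(-3^(1/4)*b/2) + (C3*sin(3^(1/4)*b/2) + C4*cos(3^(1/4)*b/2))*exp(3^(1/4)*b/2)


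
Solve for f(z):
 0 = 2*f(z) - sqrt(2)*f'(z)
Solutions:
 f(z) = C1*exp(sqrt(2)*z)


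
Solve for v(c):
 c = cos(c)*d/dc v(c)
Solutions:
 v(c) = C1 + Integral(c/cos(c), c)


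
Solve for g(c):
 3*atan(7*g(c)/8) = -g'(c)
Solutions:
 Integral(1/atan(7*_y/8), (_y, g(c))) = C1 - 3*c


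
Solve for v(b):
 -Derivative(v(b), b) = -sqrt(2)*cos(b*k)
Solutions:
 v(b) = C1 + sqrt(2)*sin(b*k)/k


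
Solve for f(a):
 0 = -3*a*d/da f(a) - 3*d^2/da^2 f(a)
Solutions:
 f(a) = C1 + C2*erf(sqrt(2)*a/2)


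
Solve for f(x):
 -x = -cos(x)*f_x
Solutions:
 f(x) = C1 + Integral(x/cos(x), x)


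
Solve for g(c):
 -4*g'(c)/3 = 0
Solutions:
 g(c) = C1


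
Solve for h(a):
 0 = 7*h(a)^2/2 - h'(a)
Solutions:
 h(a) = -2/(C1 + 7*a)


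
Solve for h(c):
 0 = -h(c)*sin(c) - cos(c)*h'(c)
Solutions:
 h(c) = C1*cos(c)


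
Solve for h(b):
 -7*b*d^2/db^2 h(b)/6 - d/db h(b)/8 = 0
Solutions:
 h(b) = C1 + C2*b^(25/28)


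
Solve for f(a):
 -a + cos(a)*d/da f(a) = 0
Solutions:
 f(a) = C1 + Integral(a/cos(a), a)


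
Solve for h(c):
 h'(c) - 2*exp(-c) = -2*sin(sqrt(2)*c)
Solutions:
 h(c) = C1 + sqrt(2)*cos(sqrt(2)*c) - 2*exp(-c)


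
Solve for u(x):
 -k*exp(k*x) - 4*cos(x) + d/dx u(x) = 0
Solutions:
 u(x) = C1 + exp(k*x) + 4*sin(x)


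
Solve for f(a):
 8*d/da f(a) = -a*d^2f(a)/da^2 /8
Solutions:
 f(a) = C1 + C2/a^63


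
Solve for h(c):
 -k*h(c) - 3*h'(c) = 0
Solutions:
 h(c) = C1*exp(-c*k/3)


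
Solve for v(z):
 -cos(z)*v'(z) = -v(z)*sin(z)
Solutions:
 v(z) = C1/cos(z)


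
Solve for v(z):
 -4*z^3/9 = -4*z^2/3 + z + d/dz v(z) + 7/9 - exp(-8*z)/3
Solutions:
 v(z) = C1 - z^4/9 + 4*z^3/9 - z^2/2 - 7*z/9 - exp(-8*z)/24


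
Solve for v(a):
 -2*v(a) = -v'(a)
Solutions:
 v(a) = C1*exp(2*a)


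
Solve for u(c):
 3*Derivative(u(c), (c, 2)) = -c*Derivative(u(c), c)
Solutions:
 u(c) = C1 + C2*erf(sqrt(6)*c/6)


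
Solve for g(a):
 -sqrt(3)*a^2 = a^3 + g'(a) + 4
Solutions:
 g(a) = C1 - a^4/4 - sqrt(3)*a^3/3 - 4*a


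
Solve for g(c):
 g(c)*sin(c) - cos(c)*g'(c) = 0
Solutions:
 g(c) = C1/cos(c)


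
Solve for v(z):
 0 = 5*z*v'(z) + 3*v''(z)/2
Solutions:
 v(z) = C1 + C2*erf(sqrt(15)*z/3)


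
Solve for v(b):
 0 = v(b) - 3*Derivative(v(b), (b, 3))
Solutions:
 v(b) = C3*exp(3^(2/3)*b/3) + (C1*sin(3^(1/6)*b/2) + C2*cos(3^(1/6)*b/2))*exp(-3^(2/3)*b/6)


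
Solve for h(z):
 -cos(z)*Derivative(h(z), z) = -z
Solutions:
 h(z) = C1 + Integral(z/cos(z), z)


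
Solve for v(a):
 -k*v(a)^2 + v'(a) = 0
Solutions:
 v(a) = -1/(C1 + a*k)


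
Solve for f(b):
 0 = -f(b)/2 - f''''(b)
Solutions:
 f(b) = (C1*sin(2^(1/4)*b/2) + C2*cos(2^(1/4)*b/2))*exp(-2^(1/4)*b/2) + (C3*sin(2^(1/4)*b/2) + C4*cos(2^(1/4)*b/2))*exp(2^(1/4)*b/2)


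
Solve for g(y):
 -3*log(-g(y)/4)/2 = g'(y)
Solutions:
 2*Integral(1/(log(-_y) - 2*log(2)), (_y, g(y)))/3 = C1 - y


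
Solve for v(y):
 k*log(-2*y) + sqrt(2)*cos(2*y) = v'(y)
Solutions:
 v(y) = C1 + k*y*(log(-y) - 1) + k*y*log(2) + sqrt(2)*sin(2*y)/2


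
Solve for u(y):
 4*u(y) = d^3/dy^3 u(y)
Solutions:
 u(y) = C3*exp(2^(2/3)*y) + (C1*sin(2^(2/3)*sqrt(3)*y/2) + C2*cos(2^(2/3)*sqrt(3)*y/2))*exp(-2^(2/3)*y/2)


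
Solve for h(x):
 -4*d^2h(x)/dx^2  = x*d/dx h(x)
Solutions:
 h(x) = C1 + C2*erf(sqrt(2)*x/4)


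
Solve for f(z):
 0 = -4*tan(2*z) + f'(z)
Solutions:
 f(z) = C1 - 2*log(cos(2*z))


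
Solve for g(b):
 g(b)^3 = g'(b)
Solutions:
 g(b) = -sqrt(2)*sqrt(-1/(C1 + b))/2
 g(b) = sqrt(2)*sqrt(-1/(C1 + b))/2


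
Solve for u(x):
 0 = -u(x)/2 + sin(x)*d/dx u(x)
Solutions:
 u(x) = C1*(cos(x) - 1)^(1/4)/(cos(x) + 1)^(1/4)


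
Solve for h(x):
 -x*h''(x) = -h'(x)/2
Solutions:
 h(x) = C1 + C2*x^(3/2)


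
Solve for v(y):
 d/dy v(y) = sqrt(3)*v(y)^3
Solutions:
 v(y) = -sqrt(2)*sqrt(-1/(C1 + sqrt(3)*y))/2
 v(y) = sqrt(2)*sqrt(-1/(C1 + sqrt(3)*y))/2


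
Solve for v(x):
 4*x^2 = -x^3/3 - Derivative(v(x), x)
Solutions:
 v(x) = C1 - x^4/12 - 4*x^3/3


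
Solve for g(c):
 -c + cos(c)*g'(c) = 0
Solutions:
 g(c) = C1 + Integral(c/cos(c), c)


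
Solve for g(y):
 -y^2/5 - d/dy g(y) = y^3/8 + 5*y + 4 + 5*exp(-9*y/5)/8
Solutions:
 g(y) = C1 - y^4/32 - y^3/15 - 5*y^2/2 - 4*y + 25*exp(-9*y/5)/72


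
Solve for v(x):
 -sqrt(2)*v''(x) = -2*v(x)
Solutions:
 v(x) = C1*exp(-2^(1/4)*x) + C2*exp(2^(1/4)*x)


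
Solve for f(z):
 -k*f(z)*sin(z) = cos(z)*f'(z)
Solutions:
 f(z) = C1*exp(k*log(cos(z)))


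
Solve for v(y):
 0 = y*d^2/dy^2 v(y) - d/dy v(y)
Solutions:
 v(y) = C1 + C2*y^2


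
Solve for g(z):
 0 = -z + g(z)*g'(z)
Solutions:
 g(z) = -sqrt(C1 + z^2)
 g(z) = sqrt(C1 + z^2)


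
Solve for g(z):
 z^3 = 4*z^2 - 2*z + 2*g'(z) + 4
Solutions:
 g(z) = C1 + z^4/8 - 2*z^3/3 + z^2/2 - 2*z


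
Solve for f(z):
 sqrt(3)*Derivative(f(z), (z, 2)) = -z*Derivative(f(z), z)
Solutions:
 f(z) = C1 + C2*erf(sqrt(2)*3^(3/4)*z/6)


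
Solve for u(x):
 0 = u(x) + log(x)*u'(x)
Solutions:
 u(x) = C1*exp(-li(x))


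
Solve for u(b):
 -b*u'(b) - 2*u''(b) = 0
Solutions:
 u(b) = C1 + C2*erf(b/2)


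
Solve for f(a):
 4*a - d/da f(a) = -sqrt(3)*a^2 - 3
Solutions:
 f(a) = C1 + sqrt(3)*a^3/3 + 2*a^2 + 3*a


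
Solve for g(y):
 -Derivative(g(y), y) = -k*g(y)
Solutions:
 g(y) = C1*exp(k*y)


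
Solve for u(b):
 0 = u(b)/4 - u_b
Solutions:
 u(b) = C1*exp(b/4)


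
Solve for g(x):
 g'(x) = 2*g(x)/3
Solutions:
 g(x) = C1*exp(2*x/3)


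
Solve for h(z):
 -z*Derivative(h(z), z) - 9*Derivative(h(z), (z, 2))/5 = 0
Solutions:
 h(z) = C1 + C2*erf(sqrt(10)*z/6)


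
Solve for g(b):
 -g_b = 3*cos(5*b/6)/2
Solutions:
 g(b) = C1 - 9*sin(5*b/6)/5


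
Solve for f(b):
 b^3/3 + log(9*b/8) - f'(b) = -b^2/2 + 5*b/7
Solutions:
 f(b) = C1 + b^4/12 + b^3/6 - 5*b^2/14 + b*log(b) - b + b*log(9/8)


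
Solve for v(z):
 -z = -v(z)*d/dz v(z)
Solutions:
 v(z) = -sqrt(C1 + z^2)
 v(z) = sqrt(C1 + z^2)


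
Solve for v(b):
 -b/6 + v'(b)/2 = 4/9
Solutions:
 v(b) = C1 + b^2/6 + 8*b/9


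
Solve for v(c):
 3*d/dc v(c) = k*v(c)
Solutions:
 v(c) = C1*exp(c*k/3)


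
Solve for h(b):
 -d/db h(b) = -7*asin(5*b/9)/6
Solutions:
 h(b) = C1 + 7*b*asin(5*b/9)/6 + 7*sqrt(81 - 25*b^2)/30


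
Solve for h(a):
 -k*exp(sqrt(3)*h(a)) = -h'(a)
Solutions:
 h(a) = sqrt(3)*(2*log(-1/(C1 + a*k)) - log(3))/6


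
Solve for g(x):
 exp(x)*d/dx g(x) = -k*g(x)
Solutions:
 g(x) = C1*exp(k*exp(-x))


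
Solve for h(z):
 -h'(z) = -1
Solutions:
 h(z) = C1 + z


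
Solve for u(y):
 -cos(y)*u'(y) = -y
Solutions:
 u(y) = C1 + Integral(y/cos(y), y)


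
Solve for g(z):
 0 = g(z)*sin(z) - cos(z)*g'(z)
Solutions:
 g(z) = C1/cos(z)


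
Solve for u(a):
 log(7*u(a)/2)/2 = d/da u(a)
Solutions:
 2*Integral(1/(-log(_y) - log(7) + log(2)), (_y, u(a))) = C1 - a


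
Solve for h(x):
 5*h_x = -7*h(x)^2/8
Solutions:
 h(x) = 40/(C1 + 7*x)


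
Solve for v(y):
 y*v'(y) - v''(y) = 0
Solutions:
 v(y) = C1 + C2*erfi(sqrt(2)*y/2)


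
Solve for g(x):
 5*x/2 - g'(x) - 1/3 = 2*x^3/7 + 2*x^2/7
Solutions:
 g(x) = C1 - x^4/14 - 2*x^3/21 + 5*x^2/4 - x/3


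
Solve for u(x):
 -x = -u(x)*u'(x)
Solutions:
 u(x) = -sqrt(C1 + x^2)
 u(x) = sqrt(C1 + x^2)


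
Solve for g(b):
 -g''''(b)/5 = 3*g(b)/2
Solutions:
 g(b) = (C1*sin(30^(1/4)*b/2) + C2*cos(30^(1/4)*b/2))*exp(-30^(1/4)*b/2) + (C3*sin(30^(1/4)*b/2) + C4*cos(30^(1/4)*b/2))*exp(30^(1/4)*b/2)


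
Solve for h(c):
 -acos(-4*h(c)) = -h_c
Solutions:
 Integral(1/acos(-4*_y), (_y, h(c))) = C1 + c


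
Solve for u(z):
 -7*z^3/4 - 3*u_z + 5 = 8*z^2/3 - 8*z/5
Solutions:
 u(z) = C1 - 7*z^4/48 - 8*z^3/27 + 4*z^2/15 + 5*z/3


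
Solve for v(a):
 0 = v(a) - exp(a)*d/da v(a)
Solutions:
 v(a) = C1*exp(-exp(-a))


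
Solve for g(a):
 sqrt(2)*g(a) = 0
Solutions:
 g(a) = 0


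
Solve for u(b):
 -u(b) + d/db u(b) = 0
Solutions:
 u(b) = C1*exp(b)


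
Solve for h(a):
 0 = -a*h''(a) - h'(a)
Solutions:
 h(a) = C1 + C2*log(a)


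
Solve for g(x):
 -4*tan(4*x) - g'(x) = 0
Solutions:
 g(x) = C1 + log(cos(4*x))


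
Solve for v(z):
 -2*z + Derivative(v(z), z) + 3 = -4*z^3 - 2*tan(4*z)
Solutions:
 v(z) = C1 - z^4 + z^2 - 3*z + log(cos(4*z))/2


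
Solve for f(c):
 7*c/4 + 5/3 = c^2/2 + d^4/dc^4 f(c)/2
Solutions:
 f(c) = C1 + C2*c + C3*c^2 + C4*c^3 - c^6/360 + 7*c^5/240 + 5*c^4/36


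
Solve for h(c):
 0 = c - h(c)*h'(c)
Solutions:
 h(c) = -sqrt(C1 + c^2)
 h(c) = sqrt(C1 + c^2)


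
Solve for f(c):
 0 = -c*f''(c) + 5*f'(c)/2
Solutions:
 f(c) = C1 + C2*c^(7/2)


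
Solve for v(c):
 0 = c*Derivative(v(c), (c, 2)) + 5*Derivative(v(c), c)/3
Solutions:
 v(c) = C1 + C2/c^(2/3)


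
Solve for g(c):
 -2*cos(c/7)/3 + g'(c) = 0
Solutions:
 g(c) = C1 + 14*sin(c/7)/3


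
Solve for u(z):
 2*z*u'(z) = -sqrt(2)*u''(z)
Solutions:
 u(z) = C1 + C2*erf(2^(3/4)*z/2)


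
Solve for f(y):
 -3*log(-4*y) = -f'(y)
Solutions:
 f(y) = C1 + 3*y*log(-y) + 3*y*(-1 + 2*log(2))


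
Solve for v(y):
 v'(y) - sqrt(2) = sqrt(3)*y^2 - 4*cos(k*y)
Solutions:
 v(y) = C1 + sqrt(3)*y^3/3 + sqrt(2)*y - 4*sin(k*y)/k


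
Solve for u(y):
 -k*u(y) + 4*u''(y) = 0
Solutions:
 u(y) = C1*exp(-sqrt(k)*y/2) + C2*exp(sqrt(k)*y/2)


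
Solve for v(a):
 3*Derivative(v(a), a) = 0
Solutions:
 v(a) = C1


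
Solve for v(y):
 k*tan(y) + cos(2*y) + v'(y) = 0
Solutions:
 v(y) = C1 + k*log(cos(y)) - sin(2*y)/2


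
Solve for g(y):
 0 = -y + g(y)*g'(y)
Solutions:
 g(y) = -sqrt(C1 + y^2)
 g(y) = sqrt(C1 + y^2)


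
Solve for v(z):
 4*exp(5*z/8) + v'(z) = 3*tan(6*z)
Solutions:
 v(z) = C1 - 32*exp(5*z/8)/5 - log(cos(6*z))/2


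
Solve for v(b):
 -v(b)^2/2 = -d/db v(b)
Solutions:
 v(b) = -2/(C1 + b)


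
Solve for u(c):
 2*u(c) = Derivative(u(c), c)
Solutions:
 u(c) = C1*exp(2*c)


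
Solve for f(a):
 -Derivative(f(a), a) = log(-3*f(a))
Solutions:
 Integral(1/(log(-_y) + log(3)), (_y, f(a))) = C1 - a


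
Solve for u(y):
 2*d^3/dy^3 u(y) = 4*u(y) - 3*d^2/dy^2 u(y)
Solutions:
 u(y) = C1*exp(-y*((4*sqrt(3) + 7)^(-1/3) + 2 + (4*sqrt(3) + 7)^(1/3))/4)*sin(sqrt(3)*y*(-(4*sqrt(3) + 7)^(1/3) + (4*sqrt(3) + 7)^(-1/3))/4) + C2*exp(-y*((4*sqrt(3) + 7)^(-1/3) + 2 + (4*sqrt(3) + 7)^(1/3))/4)*cos(sqrt(3)*y*(-(4*sqrt(3) + 7)^(1/3) + (4*sqrt(3) + 7)^(-1/3))/4) + C3*exp(y*(-1 + (4*sqrt(3) + 7)^(-1/3) + (4*sqrt(3) + 7)^(1/3))/2)


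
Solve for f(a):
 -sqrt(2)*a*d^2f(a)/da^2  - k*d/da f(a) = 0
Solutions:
 f(a) = C1 + a^(-sqrt(2)*re(k)/2 + 1)*(C2*sin(sqrt(2)*log(a)*Abs(im(k))/2) + C3*cos(sqrt(2)*log(a)*im(k)/2))


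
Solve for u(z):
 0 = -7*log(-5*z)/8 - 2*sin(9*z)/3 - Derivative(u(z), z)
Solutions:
 u(z) = C1 - 7*z*log(-z)/8 - 7*z*log(5)/8 + 7*z/8 + 2*cos(9*z)/27


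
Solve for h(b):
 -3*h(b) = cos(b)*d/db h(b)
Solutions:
 h(b) = C1*(sin(b) - 1)^(3/2)/(sin(b) + 1)^(3/2)


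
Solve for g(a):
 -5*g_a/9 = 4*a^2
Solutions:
 g(a) = C1 - 12*a^3/5


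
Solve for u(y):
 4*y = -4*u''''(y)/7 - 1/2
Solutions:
 u(y) = C1 + C2*y + C3*y^2 + C4*y^3 - 7*y^5/120 - 7*y^4/192


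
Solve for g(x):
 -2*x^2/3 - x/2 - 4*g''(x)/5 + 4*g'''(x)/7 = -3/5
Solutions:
 g(x) = C1 + C2*x + C3*exp(7*x/5) - 5*x^4/72 - 305*x^3/1008 - 643*x^2/2352


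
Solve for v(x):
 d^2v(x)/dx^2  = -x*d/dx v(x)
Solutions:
 v(x) = C1 + C2*erf(sqrt(2)*x/2)


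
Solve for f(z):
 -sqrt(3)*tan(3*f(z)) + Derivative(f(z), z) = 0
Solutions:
 f(z) = -asin(C1*exp(3*sqrt(3)*z))/3 + pi/3
 f(z) = asin(C1*exp(3*sqrt(3)*z))/3


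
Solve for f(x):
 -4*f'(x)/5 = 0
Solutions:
 f(x) = C1


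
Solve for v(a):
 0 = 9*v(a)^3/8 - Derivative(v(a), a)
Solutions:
 v(a) = -2*sqrt(-1/(C1 + 9*a))
 v(a) = 2*sqrt(-1/(C1 + 9*a))


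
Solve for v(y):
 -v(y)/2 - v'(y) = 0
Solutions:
 v(y) = C1*exp(-y/2)


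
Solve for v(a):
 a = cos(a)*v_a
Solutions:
 v(a) = C1 + Integral(a/cos(a), a)


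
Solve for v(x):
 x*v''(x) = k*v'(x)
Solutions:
 v(x) = C1 + x^(re(k) + 1)*(C2*sin(log(x)*Abs(im(k))) + C3*cos(log(x)*im(k)))


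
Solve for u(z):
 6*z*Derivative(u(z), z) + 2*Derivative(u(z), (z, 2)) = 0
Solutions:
 u(z) = C1 + C2*erf(sqrt(6)*z/2)


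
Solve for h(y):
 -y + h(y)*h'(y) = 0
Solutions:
 h(y) = -sqrt(C1 + y^2)
 h(y) = sqrt(C1 + y^2)


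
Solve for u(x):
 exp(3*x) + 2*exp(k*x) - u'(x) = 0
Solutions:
 u(x) = C1 + exp(3*x)/3 + 2*exp(k*x)/k


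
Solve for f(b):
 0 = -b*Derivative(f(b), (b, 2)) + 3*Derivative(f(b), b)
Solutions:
 f(b) = C1 + C2*b^4


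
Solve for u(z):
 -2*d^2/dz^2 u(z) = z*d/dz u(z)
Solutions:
 u(z) = C1 + C2*erf(z/2)


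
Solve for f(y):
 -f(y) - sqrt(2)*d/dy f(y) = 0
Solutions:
 f(y) = C1*exp(-sqrt(2)*y/2)


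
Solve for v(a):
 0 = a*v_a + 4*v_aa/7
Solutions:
 v(a) = C1 + C2*erf(sqrt(14)*a/4)


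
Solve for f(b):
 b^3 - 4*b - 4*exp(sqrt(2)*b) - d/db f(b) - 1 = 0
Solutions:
 f(b) = C1 + b^4/4 - 2*b^2 - b - 2*sqrt(2)*exp(sqrt(2)*b)


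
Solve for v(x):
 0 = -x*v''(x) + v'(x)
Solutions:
 v(x) = C1 + C2*x^2


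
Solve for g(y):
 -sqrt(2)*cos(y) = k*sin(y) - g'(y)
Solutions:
 g(y) = C1 - k*cos(y) + sqrt(2)*sin(y)


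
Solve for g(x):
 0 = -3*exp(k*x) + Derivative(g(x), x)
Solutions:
 g(x) = C1 + 3*exp(k*x)/k


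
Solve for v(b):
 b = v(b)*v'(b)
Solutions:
 v(b) = -sqrt(C1 + b^2)
 v(b) = sqrt(C1 + b^2)


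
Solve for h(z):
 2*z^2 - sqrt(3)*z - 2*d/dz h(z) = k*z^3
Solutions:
 h(z) = C1 - k*z^4/8 + z^3/3 - sqrt(3)*z^2/4


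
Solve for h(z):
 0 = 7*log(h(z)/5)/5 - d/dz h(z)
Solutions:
 5*Integral(1/(-log(_y) + log(5)), (_y, h(z)))/7 = C1 - z


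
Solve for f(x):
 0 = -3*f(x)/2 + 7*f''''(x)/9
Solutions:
 f(x) = C1*exp(-42^(3/4)*x/14) + C2*exp(42^(3/4)*x/14) + C3*sin(42^(3/4)*x/14) + C4*cos(42^(3/4)*x/14)


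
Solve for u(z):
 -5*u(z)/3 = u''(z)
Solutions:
 u(z) = C1*sin(sqrt(15)*z/3) + C2*cos(sqrt(15)*z/3)


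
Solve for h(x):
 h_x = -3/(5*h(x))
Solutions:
 h(x) = -sqrt(C1 - 30*x)/5
 h(x) = sqrt(C1 - 30*x)/5


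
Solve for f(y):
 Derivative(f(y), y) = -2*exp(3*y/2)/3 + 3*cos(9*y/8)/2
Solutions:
 f(y) = C1 - 4*exp(3*y/2)/9 + 4*sin(9*y/8)/3


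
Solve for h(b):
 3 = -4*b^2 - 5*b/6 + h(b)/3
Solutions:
 h(b) = 12*b^2 + 5*b/2 + 9


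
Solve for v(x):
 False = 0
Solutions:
 v(x) = C1 + zoo*x + 5*log(cos(x))/8


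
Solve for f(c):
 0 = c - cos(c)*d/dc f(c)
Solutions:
 f(c) = C1 + Integral(c/cos(c), c)


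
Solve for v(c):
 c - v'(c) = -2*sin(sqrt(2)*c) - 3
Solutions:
 v(c) = C1 + c^2/2 + 3*c - sqrt(2)*cos(sqrt(2)*c)


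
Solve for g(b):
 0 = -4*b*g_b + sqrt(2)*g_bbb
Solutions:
 g(b) = C1 + Integral(C2*airyai(sqrt(2)*b) + C3*airybi(sqrt(2)*b), b)


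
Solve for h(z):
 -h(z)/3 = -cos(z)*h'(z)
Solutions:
 h(z) = C1*(sin(z) + 1)^(1/6)/(sin(z) - 1)^(1/6)


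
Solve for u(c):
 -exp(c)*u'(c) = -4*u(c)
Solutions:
 u(c) = C1*exp(-4*exp(-c))


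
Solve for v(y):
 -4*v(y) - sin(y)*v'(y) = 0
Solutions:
 v(y) = C1*(cos(y)^2 + 2*cos(y) + 1)/(cos(y)^2 - 2*cos(y) + 1)


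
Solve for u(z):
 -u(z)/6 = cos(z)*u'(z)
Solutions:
 u(z) = C1*(sin(z) - 1)^(1/12)/(sin(z) + 1)^(1/12)


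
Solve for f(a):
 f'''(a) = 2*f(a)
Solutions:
 f(a) = C3*exp(2^(1/3)*a) + (C1*sin(2^(1/3)*sqrt(3)*a/2) + C2*cos(2^(1/3)*sqrt(3)*a/2))*exp(-2^(1/3)*a/2)


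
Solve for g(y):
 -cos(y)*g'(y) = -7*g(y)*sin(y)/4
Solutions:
 g(y) = C1/cos(y)^(7/4)


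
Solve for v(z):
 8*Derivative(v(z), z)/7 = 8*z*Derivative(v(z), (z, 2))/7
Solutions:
 v(z) = C1 + C2*z^2


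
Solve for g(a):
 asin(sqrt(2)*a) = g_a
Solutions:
 g(a) = C1 + a*asin(sqrt(2)*a) + sqrt(2)*sqrt(1 - 2*a^2)/2


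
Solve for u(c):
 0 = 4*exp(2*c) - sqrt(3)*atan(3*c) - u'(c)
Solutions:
 u(c) = C1 - sqrt(3)*(c*atan(3*c) - log(9*c^2 + 1)/6) + 2*exp(2*c)


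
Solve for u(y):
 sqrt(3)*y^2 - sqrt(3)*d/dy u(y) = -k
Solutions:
 u(y) = C1 + sqrt(3)*k*y/3 + y^3/3


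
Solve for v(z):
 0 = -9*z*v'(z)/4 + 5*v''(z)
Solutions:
 v(z) = C1 + C2*erfi(3*sqrt(10)*z/20)


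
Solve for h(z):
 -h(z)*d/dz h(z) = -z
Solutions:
 h(z) = -sqrt(C1 + z^2)
 h(z) = sqrt(C1 + z^2)


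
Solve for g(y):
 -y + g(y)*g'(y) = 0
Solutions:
 g(y) = -sqrt(C1 + y^2)
 g(y) = sqrt(C1 + y^2)


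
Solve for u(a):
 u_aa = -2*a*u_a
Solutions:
 u(a) = C1 + C2*erf(a)


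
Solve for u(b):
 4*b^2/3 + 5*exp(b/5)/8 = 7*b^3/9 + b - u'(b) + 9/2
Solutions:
 u(b) = C1 + 7*b^4/36 - 4*b^3/9 + b^2/2 + 9*b/2 - 25*exp(b/5)/8


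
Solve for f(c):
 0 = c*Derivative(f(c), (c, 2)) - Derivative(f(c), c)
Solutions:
 f(c) = C1 + C2*c^2


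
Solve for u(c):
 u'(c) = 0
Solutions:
 u(c) = C1


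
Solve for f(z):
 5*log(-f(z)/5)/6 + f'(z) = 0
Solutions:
 6*Integral(1/(log(-_y) - log(5)), (_y, f(z)))/5 = C1 - z


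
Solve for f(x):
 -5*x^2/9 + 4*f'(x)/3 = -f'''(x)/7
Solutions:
 f(x) = C1 + C2*sin(2*sqrt(21)*x/3) + C3*cos(2*sqrt(21)*x/3) + 5*x^3/36 - 5*x/56


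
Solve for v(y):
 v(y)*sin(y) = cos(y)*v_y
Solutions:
 v(y) = C1/cos(y)


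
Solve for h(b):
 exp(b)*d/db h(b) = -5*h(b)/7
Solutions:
 h(b) = C1*exp(5*exp(-b)/7)


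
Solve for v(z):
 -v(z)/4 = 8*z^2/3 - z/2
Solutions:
 v(z) = 2*z*(3 - 16*z)/3


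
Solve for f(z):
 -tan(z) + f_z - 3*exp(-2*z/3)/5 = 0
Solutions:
 f(z) = C1 + log(tan(z)^2 + 1)/2 - 9*exp(-2*z/3)/10


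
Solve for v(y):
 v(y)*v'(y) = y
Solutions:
 v(y) = -sqrt(C1 + y^2)
 v(y) = sqrt(C1 + y^2)


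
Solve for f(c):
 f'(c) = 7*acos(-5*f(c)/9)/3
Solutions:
 Integral(1/acos(-5*_y/9), (_y, f(c))) = C1 + 7*c/3


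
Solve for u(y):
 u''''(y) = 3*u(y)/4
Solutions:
 u(y) = C1*exp(-sqrt(2)*3^(1/4)*y/2) + C2*exp(sqrt(2)*3^(1/4)*y/2) + C3*sin(sqrt(2)*3^(1/4)*y/2) + C4*cos(sqrt(2)*3^(1/4)*y/2)


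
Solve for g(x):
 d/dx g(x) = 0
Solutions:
 g(x) = C1


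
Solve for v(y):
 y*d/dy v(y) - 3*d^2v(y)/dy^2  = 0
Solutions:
 v(y) = C1 + C2*erfi(sqrt(6)*y/6)


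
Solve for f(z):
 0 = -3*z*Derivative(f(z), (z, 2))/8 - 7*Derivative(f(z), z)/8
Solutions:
 f(z) = C1 + C2/z^(4/3)


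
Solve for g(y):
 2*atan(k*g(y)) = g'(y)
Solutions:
 Integral(1/atan(_y*k), (_y, g(y))) = C1 + 2*y


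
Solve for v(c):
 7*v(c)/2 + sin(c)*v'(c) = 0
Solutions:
 v(c) = C1*(cos(c) + 1)^(7/4)/(cos(c) - 1)^(7/4)


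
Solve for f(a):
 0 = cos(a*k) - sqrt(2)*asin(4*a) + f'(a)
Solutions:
 f(a) = C1 + sqrt(2)*(a*asin(4*a) + sqrt(1 - 16*a^2)/4) - Piecewise((sin(a*k)/k, Ne(k, 0)), (a, True))


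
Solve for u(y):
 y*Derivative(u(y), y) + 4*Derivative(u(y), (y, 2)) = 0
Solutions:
 u(y) = C1 + C2*erf(sqrt(2)*y/4)


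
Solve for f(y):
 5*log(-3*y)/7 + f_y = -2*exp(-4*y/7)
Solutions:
 f(y) = C1 - 5*y*log(-y)/7 + 5*y*(1 - log(3))/7 + 7*exp(-4*y/7)/2


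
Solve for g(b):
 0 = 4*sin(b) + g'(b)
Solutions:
 g(b) = C1 + 4*cos(b)


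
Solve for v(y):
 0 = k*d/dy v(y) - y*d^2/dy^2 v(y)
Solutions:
 v(y) = C1 + y^(re(k) + 1)*(C2*sin(log(y)*Abs(im(k))) + C3*cos(log(y)*im(k)))


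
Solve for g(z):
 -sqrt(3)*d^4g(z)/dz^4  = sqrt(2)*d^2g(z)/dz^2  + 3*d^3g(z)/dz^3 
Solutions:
 g(z) = C1 + C2*z + (C3*sin(sqrt(3)*z*sqrt(-9 + 4*sqrt(6))/6) + C4*cos(sqrt(3)*z*sqrt(-9 + 4*sqrt(6))/6))*exp(-sqrt(3)*z/2)


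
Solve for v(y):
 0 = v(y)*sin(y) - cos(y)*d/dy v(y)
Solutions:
 v(y) = C1/cos(y)


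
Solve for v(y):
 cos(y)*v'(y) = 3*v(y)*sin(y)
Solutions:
 v(y) = C1/cos(y)^3


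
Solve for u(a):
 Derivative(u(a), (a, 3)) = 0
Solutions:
 u(a) = C1 + C2*a + C3*a^2


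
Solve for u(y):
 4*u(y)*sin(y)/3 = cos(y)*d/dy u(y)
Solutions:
 u(y) = C1/cos(y)^(4/3)


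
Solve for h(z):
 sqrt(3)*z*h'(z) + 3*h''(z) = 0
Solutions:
 h(z) = C1 + C2*erf(sqrt(2)*3^(3/4)*z/6)


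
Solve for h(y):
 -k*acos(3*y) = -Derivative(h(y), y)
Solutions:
 h(y) = C1 + k*(y*acos(3*y) - sqrt(1 - 9*y^2)/3)


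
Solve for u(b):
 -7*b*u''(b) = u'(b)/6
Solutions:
 u(b) = C1 + C2*b^(41/42)


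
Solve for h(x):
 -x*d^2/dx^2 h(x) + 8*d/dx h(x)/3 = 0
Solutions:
 h(x) = C1 + C2*x^(11/3)


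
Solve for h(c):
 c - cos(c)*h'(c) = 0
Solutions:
 h(c) = C1 + Integral(c/cos(c), c)


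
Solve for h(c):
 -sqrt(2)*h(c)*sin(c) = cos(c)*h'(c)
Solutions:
 h(c) = C1*cos(c)^(sqrt(2))


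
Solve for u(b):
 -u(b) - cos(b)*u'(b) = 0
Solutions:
 u(b) = C1*sqrt(sin(b) - 1)/sqrt(sin(b) + 1)


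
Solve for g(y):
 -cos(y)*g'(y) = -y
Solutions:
 g(y) = C1 + Integral(y/cos(y), y)


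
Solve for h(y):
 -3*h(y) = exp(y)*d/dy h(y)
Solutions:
 h(y) = C1*exp(3*exp(-y))


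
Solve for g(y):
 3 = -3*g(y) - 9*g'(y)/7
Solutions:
 g(y) = C1*exp(-7*y/3) - 1


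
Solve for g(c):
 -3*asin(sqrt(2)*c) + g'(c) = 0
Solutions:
 g(c) = C1 + 3*c*asin(sqrt(2)*c) + 3*sqrt(2)*sqrt(1 - 2*c^2)/2


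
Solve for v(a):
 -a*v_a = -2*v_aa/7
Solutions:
 v(a) = C1 + C2*erfi(sqrt(7)*a/2)


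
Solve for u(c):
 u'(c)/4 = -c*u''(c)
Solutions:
 u(c) = C1 + C2*c^(3/4)


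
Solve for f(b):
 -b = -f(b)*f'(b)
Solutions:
 f(b) = -sqrt(C1 + b^2)
 f(b) = sqrt(C1 + b^2)


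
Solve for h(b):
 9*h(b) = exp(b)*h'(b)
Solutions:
 h(b) = C1*exp(-9*exp(-b))


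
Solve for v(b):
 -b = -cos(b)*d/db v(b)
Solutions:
 v(b) = C1 + Integral(b/cos(b), b)


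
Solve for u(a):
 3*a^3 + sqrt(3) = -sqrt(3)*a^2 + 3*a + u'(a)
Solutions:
 u(a) = C1 + 3*a^4/4 + sqrt(3)*a^3/3 - 3*a^2/2 + sqrt(3)*a


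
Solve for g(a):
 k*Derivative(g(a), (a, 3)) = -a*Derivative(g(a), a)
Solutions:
 g(a) = C1 + Integral(C2*airyai(a*(-1/k)^(1/3)) + C3*airybi(a*(-1/k)^(1/3)), a)


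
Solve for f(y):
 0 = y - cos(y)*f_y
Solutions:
 f(y) = C1 + Integral(y/cos(y), y)


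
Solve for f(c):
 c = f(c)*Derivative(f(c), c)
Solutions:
 f(c) = -sqrt(C1 + c^2)
 f(c) = sqrt(C1 + c^2)


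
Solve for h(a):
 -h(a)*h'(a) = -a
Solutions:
 h(a) = -sqrt(C1 + a^2)
 h(a) = sqrt(C1 + a^2)


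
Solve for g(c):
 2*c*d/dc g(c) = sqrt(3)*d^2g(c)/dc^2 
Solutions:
 g(c) = C1 + C2*erfi(3^(3/4)*c/3)


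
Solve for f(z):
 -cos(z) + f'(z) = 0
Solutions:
 f(z) = C1 + sin(z)


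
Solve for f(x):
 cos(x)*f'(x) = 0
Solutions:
 f(x) = C1


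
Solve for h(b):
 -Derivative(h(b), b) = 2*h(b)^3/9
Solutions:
 h(b) = -3*sqrt(2)*sqrt(-1/(C1 - 2*b))/2
 h(b) = 3*sqrt(2)*sqrt(-1/(C1 - 2*b))/2


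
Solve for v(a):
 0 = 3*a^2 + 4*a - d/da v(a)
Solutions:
 v(a) = C1 + a^3 + 2*a^2


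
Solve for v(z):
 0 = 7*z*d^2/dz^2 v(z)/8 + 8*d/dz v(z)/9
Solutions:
 v(z) = C1 + C2/z^(1/63)


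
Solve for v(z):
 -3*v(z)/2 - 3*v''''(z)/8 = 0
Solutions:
 v(z) = (C1*sin(z) + C2*cos(z))*exp(-z) + (C3*sin(z) + C4*cos(z))*exp(z)


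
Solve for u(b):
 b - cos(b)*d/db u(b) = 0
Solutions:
 u(b) = C1 + Integral(b/cos(b), b)


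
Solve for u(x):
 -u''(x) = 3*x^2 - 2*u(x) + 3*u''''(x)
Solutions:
 u(x) = C1*exp(-sqrt(6)*x/3) + C2*exp(sqrt(6)*x/3) + C3*sin(x) + C4*cos(x) + 3*x^2/2 + 3/2


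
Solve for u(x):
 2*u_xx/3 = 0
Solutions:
 u(x) = C1 + C2*x


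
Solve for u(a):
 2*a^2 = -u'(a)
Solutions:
 u(a) = C1 - 2*a^3/3


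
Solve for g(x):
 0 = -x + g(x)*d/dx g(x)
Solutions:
 g(x) = -sqrt(C1 + x^2)
 g(x) = sqrt(C1 + x^2)


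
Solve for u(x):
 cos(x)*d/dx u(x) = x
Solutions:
 u(x) = C1 + Integral(x/cos(x), x)


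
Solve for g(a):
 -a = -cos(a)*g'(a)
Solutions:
 g(a) = C1 + Integral(a/cos(a), a)


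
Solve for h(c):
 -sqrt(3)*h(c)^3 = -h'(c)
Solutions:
 h(c) = -sqrt(2)*sqrt(-1/(C1 + sqrt(3)*c))/2
 h(c) = sqrt(2)*sqrt(-1/(C1 + sqrt(3)*c))/2


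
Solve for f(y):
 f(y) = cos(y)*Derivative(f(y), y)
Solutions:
 f(y) = C1*sqrt(sin(y) + 1)/sqrt(sin(y) - 1)


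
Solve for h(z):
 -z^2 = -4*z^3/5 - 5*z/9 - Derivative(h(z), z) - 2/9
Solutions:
 h(z) = C1 - z^4/5 + z^3/3 - 5*z^2/18 - 2*z/9


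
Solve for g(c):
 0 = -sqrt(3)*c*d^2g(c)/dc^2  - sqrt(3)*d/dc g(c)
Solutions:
 g(c) = C1 + C2*log(c)


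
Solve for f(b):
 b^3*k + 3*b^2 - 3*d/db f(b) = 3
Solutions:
 f(b) = C1 + b^4*k/12 + b^3/3 - b


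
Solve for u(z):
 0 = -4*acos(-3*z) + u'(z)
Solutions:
 u(z) = C1 + 4*z*acos(-3*z) + 4*sqrt(1 - 9*z^2)/3


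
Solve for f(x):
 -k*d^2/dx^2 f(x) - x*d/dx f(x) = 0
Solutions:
 f(x) = C1 + C2*sqrt(k)*erf(sqrt(2)*x*sqrt(1/k)/2)


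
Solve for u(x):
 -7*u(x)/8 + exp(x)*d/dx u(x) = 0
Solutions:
 u(x) = C1*exp(-7*exp(-x)/8)


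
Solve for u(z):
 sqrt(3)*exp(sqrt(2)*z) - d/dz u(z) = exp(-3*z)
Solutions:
 u(z) = C1 + sqrt(6)*exp(sqrt(2)*z)/2 + exp(-3*z)/3


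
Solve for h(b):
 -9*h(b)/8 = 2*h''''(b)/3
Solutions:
 h(b) = (C1*sin(sqrt(2)*3^(3/4)*b/4) + C2*cos(sqrt(2)*3^(3/4)*b/4))*exp(-sqrt(2)*3^(3/4)*b/4) + (C3*sin(sqrt(2)*3^(3/4)*b/4) + C4*cos(sqrt(2)*3^(3/4)*b/4))*exp(sqrt(2)*3^(3/4)*b/4)


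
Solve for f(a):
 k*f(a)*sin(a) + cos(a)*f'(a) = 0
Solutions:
 f(a) = C1*exp(k*log(cos(a)))


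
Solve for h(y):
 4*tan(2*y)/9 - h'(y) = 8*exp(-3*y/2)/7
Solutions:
 h(y) = C1 + log(tan(2*y)^2 + 1)/9 + 16*exp(-3*y/2)/21


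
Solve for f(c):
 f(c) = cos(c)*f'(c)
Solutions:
 f(c) = C1*sqrt(sin(c) + 1)/sqrt(sin(c) - 1)


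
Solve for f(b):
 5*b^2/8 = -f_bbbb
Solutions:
 f(b) = C1 + C2*b + C3*b^2 + C4*b^3 - b^6/576


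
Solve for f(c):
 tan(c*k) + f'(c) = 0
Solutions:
 f(c) = C1 - Piecewise((-log(cos(c*k))/k, Ne(k, 0)), (0, True))


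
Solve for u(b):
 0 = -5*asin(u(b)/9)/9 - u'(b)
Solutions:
 Integral(1/asin(_y/9), (_y, u(b))) = C1 - 5*b/9


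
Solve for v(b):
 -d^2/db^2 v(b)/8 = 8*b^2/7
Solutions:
 v(b) = C1 + C2*b - 16*b^4/21


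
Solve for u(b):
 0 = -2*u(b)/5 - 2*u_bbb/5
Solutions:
 u(b) = C3*exp(-b) + (C1*sin(sqrt(3)*b/2) + C2*cos(sqrt(3)*b/2))*exp(b/2)


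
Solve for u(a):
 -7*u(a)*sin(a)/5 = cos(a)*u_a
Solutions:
 u(a) = C1*cos(a)^(7/5)


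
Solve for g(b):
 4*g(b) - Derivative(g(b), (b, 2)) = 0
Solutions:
 g(b) = C1*exp(-2*b) + C2*exp(2*b)


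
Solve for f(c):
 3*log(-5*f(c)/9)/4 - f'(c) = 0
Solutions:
 -4*Integral(1/(log(-_y) - 2*log(3) + log(5)), (_y, f(c)))/3 = C1 - c


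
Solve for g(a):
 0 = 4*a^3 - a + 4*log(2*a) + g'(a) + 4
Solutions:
 g(a) = C1 - a^4 + a^2/2 - 4*a*log(a) - a*log(16)


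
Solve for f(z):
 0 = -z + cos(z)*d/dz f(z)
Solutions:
 f(z) = C1 + Integral(z/cos(z), z)


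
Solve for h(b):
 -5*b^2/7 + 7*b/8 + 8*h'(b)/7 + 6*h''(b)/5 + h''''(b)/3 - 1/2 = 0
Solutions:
 h(b) = C1 + C2*exp(b*(-7*175^(1/3)*6^(2/3)/(50 + sqrt(3970))^(1/3) + 1470^(1/3)*(50 + sqrt(3970))^(1/3))/70)*sin(3^(1/6)*b*(21*175^(1/3)*2^(2/3)/(50 + sqrt(3970))^(1/3) + 3^(2/3)*490^(1/3)*(50 + sqrt(3970))^(1/3))/70) + C3*exp(b*(-7*175^(1/3)*6^(2/3)/(50 + sqrt(3970))^(1/3) + 1470^(1/3)*(50 + sqrt(3970))^(1/3))/70)*cos(3^(1/6)*b*(21*175^(1/3)*2^(2/3)/(50 + sqrt(3970))^(1/3) + 3^(2/3)*490^(1/3)*(50 + sqrt(3970))^(1/3))/70) + C4*exp(-b*(-7*175^(1/3)*6^(2/3)/(50 + sqrt(3970))^(1/3) + 1470^(1/3)*(50 + sqrt(3970))^(1/3))/35) + 5*b^3/24 - 133*b^2/128 + 3353*b/1280
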